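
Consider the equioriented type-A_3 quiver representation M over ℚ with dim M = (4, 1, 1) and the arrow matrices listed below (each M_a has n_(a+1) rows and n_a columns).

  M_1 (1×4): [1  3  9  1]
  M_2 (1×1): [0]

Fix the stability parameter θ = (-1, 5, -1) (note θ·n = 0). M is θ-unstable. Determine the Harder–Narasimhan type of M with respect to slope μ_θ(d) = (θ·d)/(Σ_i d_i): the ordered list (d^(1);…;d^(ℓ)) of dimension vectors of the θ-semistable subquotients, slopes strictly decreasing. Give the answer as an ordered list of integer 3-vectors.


Barcode: M ≅ I[1,1]^3, I[1,2], I[3,3]. HN layers by μ_θ (2 steps, strictly decreasing):
  μ^(1)=5; μ^(2)=-1

((0, 1, 0); (4, 0, 1))


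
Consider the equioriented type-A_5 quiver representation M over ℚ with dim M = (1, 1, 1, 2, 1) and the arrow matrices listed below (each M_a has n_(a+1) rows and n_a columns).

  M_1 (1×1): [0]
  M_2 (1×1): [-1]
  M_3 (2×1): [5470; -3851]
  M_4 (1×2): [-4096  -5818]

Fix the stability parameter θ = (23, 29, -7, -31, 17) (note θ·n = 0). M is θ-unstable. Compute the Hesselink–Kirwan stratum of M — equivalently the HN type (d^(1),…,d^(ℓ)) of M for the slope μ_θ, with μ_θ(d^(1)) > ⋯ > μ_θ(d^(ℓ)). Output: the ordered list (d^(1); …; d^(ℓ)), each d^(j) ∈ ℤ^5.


Interval decomposition of M: I[1,1], I[2,5], I[4,4].
HN type (ℓ=4): μ^(1)=23; μ^(2)=17; μ^(3)=-3; μ^(4)=-31

((1, 0, 0, 0, 0); (0, 0, 0, 0, 1); (0, 1, 1, 1, 0); (0, 0, 0, 1, 0))


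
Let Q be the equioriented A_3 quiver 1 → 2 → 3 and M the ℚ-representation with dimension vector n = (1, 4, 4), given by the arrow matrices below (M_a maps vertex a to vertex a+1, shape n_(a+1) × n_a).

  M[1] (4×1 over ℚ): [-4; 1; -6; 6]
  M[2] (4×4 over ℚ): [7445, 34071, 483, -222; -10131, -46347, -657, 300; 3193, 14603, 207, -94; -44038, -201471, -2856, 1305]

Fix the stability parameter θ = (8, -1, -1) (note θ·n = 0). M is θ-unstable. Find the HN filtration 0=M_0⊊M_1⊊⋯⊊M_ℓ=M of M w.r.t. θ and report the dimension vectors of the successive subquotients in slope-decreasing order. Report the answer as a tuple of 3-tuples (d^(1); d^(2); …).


Barcode: M ≅ I[1,3], I[2,2]^2, I[2,3], I[3,3]^2. HN layers by μ_θ (2 steps, strictly decreasing):
  μ^(1)=2; μ^(2)=-1

((1, 1, 1); (0, 3, 3))


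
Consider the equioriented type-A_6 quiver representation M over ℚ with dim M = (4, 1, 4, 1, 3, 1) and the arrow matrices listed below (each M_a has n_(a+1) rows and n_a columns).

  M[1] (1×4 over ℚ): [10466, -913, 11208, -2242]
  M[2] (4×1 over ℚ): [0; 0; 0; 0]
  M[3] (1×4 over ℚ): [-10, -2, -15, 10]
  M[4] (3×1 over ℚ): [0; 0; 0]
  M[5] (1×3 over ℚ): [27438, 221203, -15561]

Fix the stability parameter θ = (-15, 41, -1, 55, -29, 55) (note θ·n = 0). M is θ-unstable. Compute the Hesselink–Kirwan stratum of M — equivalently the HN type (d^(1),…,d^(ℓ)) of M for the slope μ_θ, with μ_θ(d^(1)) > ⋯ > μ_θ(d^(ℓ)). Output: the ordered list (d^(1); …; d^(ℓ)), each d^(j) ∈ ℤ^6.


Via rank(M_{q-1}∘⋯∘M_p): M ≅ I[1,1]^3, I[1,2], I[3,3]^3, I[3,4], I[5,5]^2, I[5,6].
μ_θ-semistable layers: μ^(1)=55; μ^(2)=41; μ^(3)=-1; μ^(4)=-15; μ^(5)=-29

((0, 0, 0, 1, 0, 1); (0, 1, 0, 0, 0, 0); (0, 0, 4, 0, 0, 0); (4, 0, 0, 0, 0, 0); (0, 0, 0, 0, 3, 0))


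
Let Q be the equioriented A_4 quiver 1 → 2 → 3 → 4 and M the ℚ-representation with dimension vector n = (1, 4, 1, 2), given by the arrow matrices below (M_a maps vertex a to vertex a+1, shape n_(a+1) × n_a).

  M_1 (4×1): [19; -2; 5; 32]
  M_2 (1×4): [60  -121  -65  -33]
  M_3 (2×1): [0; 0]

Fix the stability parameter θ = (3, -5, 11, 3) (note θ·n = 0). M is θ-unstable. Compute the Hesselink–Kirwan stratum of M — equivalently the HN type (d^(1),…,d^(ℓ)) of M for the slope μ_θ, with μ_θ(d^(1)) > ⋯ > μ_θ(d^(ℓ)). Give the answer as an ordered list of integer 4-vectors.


Barcode: M ≅ I[1,3], I[2,2]^3, I[4,4]^2. HN layers by μ_θ (4 steps, strictly decreasing):
  μ^(1)=11; μ^(2)=3; μ^(3)=-1; μ^(4)=-5

((0, 0, 1, 0); (0, 0, 0, 2); (1, 1, 0, 0); (0, 3, 0, 0))


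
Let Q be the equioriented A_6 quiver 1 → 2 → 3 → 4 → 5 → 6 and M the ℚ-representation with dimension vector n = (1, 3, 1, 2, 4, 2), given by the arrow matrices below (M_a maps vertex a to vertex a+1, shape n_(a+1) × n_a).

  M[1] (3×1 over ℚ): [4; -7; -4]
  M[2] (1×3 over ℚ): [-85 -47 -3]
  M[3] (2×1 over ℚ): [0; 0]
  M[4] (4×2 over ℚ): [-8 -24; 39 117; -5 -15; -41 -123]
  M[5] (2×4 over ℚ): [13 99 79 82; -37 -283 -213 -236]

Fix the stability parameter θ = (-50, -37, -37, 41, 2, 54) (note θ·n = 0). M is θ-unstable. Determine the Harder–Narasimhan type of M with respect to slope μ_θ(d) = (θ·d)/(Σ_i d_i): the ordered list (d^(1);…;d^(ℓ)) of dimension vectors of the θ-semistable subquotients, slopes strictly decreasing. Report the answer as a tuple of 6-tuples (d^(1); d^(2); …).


Via rank(M_{q-1}∘⋯∘M_p): M ≅ I[1,3], I[2,2]^2, I[4,4], I[4,5], I[5,5], I[5,6]^2.
μ_θ-semistable layers: μ^(1)=54; μ^(2)=41; μ^(3)=43/2; μ^(4)=2; μ^(5)=-37; μ^(6)=-50

((0, 0, 0, 0, 0, 2); (0, 0, 0, 1, 0, 0); (0, 0, 0, 1, 1, 0); (0, 0, 0, 0, 3, 0); (0, 3, 1, 0, 0, 0); (1, 0, 0, 0, 0, 0))


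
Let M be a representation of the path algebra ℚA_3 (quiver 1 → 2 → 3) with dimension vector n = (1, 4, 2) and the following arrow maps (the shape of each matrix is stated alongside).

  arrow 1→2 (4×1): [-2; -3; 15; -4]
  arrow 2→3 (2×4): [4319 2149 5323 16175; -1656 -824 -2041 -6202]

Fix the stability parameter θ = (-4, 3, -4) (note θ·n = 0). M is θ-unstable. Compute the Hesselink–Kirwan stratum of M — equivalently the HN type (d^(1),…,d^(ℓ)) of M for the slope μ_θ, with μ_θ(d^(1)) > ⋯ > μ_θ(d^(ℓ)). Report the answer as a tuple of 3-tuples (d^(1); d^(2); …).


Via rank(M_{q-1}∘⋯∘M_p): M ≅ I[1,3], I[2,2]^2, I[2,3].
μ_θ-semistable layers: μ^(1)=3; μ^(2)=-1/2; μ^(3)=-4

((0, 2, 0); (0, 2, 2); (1, 0, 0))


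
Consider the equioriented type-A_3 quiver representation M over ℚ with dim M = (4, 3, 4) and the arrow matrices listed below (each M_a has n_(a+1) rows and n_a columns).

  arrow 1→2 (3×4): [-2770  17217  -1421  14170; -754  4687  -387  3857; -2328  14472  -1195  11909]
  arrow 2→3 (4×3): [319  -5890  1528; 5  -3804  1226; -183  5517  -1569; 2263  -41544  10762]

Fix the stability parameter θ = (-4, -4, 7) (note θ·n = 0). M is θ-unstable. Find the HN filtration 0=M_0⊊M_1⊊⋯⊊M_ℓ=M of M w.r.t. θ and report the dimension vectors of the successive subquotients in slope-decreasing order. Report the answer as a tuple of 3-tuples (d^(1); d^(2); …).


Interval decomposition of M: I[1,1], I[1,2], I[1,3]^2, I[3,3]^2.
HN type (ℓ=2): μ^(1)=7; μ^(2)=-4

((0, 0, 4); (4, 3, 0))


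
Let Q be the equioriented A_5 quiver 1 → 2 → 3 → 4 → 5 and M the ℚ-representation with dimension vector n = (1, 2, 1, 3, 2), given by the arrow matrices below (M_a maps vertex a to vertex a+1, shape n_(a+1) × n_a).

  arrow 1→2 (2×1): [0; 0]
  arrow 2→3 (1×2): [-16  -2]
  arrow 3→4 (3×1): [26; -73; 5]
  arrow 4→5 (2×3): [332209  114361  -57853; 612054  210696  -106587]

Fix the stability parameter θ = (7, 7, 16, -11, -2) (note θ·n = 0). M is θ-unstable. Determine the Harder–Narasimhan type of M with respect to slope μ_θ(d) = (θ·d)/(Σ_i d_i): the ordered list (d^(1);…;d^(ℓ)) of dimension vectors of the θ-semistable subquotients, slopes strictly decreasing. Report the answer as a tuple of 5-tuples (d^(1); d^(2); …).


Via rank(M_{q-1}∘⋯∘M_p): M ≅ I[1,1], I[2,2], I[2,5], I[4,4], I[4,5].
μ_θ-semistable layers: μ^(1)=7; μ^(2)=5/2; μ^(3)=-2; μ^(4)=-11

((1, 1, 0, 0, 0); (0, 1, 1, 1, 1); (0, 0, 0, 0, 1); (0, 0, 0, 2, 0))


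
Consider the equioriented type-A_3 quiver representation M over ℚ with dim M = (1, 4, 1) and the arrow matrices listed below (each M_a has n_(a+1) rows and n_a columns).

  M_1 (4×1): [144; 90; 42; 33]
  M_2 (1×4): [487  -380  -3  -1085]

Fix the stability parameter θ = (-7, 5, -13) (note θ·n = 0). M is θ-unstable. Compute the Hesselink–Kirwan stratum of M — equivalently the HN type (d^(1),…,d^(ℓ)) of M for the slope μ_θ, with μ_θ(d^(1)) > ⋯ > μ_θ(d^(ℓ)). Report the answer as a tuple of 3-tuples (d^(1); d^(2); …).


Interval decomposition of M: I[1,3], I[2,2]^3.
HN type (ℓ=3): μ^(1)=5; μ^(2)=-4; μ^(3)=-7

((0, 3, 0); (0, 1, 1); (1, 0, 0))


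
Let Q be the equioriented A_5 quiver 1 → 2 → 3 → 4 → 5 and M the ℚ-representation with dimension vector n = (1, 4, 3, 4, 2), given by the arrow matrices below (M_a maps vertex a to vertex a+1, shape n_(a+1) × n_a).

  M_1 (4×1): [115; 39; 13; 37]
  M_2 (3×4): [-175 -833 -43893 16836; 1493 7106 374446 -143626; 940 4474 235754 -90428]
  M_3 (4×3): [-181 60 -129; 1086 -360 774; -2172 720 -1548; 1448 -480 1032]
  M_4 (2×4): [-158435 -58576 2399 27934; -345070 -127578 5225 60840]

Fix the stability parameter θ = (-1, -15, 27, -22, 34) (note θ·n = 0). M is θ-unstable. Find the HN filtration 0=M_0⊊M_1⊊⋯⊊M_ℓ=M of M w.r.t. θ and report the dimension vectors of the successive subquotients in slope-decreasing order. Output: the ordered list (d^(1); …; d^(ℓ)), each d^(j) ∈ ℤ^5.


Barcode: M ≅ I[1,5], I[2,2]^2, I[2,3], I[3,3], I[4,4]^2, I[4,5]. HN layers by μ_θ (6 steps, strictly decreasing):
  μ^(1)=34; μ^(2)=27; μ^(3)=5/2; μ^(4)=-8; μ^(5)=-15; μ^(6)=-22

((0, 0, 0, 0, 2); (0, 0, 2, 0, 0); (0, 0, 1, 1, 0); (1, 1, 0, 0, 0); (0, 3, 0, 0, 0); (0, 0, 0, 3, 0))


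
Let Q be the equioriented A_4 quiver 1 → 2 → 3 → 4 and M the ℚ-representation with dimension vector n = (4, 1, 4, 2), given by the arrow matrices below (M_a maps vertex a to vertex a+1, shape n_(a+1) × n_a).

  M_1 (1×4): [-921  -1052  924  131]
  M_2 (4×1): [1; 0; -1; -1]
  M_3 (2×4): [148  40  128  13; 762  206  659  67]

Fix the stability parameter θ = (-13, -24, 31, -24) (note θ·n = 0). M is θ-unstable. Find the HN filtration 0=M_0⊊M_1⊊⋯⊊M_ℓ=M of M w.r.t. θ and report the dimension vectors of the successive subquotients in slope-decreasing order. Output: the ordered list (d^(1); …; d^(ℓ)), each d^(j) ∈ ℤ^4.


Via rank(M_{q-1}∘⋯∘M_p): M ≅ I[1,1]^3, I[1,4], I[3,3]^2, I[3,4].
μ_θ-semistable layers: μ^(1)=31; μ^(2)=7/2; μ^(3)=-13; μ^(4)=-37/2

((0, 0, 2, 0); (0, 0, 2, 2); (3, 0, 0, 0); (1, 1, 0, 0))


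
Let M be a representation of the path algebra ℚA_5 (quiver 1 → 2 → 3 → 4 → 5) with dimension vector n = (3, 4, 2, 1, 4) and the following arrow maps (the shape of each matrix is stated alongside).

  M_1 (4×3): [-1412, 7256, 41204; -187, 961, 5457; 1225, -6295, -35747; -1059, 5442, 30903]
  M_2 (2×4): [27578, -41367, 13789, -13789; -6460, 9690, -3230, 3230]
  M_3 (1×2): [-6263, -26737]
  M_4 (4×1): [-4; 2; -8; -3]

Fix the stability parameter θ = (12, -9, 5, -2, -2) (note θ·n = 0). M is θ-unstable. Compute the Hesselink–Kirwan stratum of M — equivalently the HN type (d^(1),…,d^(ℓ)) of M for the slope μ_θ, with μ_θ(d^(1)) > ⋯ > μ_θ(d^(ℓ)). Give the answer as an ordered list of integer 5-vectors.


Barcode: M ≅ I[1,1], I[1,2], I[1,5], I[2,2]^2, I[3,3], I[5,5]^3. HN layers by μ_θ (6 steps, strictly decreasing):
  μ^(1)=12; μ^(2)=5; μ^(3)=3/2; μ^(4)=4/5; μ^(5)=-2; μ^(6)=-9

((1, 0, 0, 0, 0); (0, 0, 1, 0, 0); (1, 1, 0, 0, 0); (1, 1, 1, 1, 1); (0, 0, 0, 0, 3); (0, 2, 0, 0, 0))


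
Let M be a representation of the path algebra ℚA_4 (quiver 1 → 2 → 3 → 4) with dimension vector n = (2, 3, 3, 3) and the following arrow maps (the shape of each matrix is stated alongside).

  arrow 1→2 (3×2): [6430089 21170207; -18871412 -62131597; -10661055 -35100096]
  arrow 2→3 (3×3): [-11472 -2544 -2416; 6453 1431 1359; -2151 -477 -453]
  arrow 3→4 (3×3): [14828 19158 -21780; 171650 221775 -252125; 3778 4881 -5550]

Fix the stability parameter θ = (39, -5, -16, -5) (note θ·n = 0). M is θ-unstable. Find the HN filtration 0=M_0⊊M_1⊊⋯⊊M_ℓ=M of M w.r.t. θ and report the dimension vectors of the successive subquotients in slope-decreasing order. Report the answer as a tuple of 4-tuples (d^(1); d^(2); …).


Barcode: M ≅ I[1,2]^2, I[2,4], I[3,3], I[3,4], I[4,4]. HN layers by μ_θ (4 steps, strictly decreasing):
  μ^(1)=17; μ^(2)=-5; μ^(3)=-21/2; μ^(4)=-16

((2, 2, 0, 0); (0, 0, 0, 3); (0, 1, 1, 0); (0, 0, 2, 0))


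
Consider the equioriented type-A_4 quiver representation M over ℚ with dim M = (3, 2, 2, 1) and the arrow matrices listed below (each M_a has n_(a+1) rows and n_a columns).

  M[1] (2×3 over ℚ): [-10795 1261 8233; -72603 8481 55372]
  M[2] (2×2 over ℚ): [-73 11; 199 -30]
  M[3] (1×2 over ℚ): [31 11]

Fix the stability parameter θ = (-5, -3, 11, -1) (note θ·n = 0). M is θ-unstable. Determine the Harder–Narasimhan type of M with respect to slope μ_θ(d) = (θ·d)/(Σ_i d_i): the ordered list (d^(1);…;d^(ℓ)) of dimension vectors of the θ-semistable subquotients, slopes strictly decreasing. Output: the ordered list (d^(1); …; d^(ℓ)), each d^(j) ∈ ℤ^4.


Interval decomposition of M: I[1,1], I[1,3], I[1,4].
HN type (ℓ=4): μ^(1)=11; μ^(2)=5; μ^(3)=-3; μ^(4)=-5

((0, 0, 1, 0); (0, 0, 1, 1); (0, 2, 0, 0); (3, 0, 0, 0))


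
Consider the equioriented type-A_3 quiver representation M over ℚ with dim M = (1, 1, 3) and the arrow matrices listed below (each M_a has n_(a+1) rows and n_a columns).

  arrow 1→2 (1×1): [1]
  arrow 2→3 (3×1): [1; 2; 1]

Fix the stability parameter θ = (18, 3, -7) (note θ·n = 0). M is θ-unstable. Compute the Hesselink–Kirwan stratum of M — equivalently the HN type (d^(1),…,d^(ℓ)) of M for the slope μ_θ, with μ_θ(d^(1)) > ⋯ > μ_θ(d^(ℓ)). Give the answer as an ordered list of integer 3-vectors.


Barcode: M ≅ I[1,3], I[3,3]^2. HN layers by μ_θ (2 steps, strictly decreasing):
  μ^(1)=14/3; μ^(2)=-7

((1, 1, 1); (0, 0, 2))


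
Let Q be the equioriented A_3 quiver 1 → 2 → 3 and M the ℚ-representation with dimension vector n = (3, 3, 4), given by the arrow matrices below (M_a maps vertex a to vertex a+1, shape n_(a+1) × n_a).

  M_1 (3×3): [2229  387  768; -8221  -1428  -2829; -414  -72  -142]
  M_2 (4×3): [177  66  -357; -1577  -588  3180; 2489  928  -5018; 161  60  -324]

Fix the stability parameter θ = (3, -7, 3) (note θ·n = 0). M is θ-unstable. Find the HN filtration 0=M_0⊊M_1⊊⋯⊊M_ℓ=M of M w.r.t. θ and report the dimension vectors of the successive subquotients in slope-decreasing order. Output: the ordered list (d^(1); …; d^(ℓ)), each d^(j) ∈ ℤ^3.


Barcode: M ≅ I[1,1], I[1,2], I[1,3], I[2,3], I[3,3]^2. HN layers by μ_θ (3 steps, strictly decreasing):
  μ^(1)=3; μ^(2)=-2; μ^(3)=-7

((1, 0, 4); (2, 2, 0); (0, 1, 0))


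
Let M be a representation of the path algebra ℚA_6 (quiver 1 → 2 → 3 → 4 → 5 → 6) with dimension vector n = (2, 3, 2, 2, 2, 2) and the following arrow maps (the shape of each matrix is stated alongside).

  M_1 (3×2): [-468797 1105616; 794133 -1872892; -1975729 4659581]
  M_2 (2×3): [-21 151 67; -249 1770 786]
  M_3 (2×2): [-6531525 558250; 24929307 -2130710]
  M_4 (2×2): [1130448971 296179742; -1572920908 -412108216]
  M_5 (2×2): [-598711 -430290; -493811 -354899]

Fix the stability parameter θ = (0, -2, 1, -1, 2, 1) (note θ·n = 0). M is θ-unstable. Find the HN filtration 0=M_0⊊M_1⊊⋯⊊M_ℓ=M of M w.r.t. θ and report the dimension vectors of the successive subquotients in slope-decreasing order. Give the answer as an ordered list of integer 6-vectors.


Interval decomposition of M: I[1,3], I[1,6], I[2,2], I[4,4], I[5,6].
HN type (ℓ=5): μ^(1)=3/2; μ^(2)=1; μ^(3)=0; μ^(4)=-1; μ^(5)=-2

((0, 0, 0, 0, 2, 2); (0, 0, 1, 0, 0, 0); (0, 0, 1, 1, 0, 0); (2, 2, 0, 1, 0, 0); (0, 1, 0, 0, 0, 0))


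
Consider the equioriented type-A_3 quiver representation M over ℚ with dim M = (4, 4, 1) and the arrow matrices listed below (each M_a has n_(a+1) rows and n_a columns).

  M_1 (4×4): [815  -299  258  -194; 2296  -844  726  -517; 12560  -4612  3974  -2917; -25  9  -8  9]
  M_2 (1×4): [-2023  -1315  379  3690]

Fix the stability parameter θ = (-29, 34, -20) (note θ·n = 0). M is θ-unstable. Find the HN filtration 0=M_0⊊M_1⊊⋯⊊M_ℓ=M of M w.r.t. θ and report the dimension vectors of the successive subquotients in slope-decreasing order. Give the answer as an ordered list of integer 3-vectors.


Via rank(M_{q-1}∘⋯∘M_p): M ≅ I[1,1]^2, I[1,2], I[1,3], I[2,2]^2.
μ_θ-semistable layers: μ^(1)=34; μ^(2)=7; μ^(3)=-29

((0, 3, 0); (0, 1, 1); (4, 0, 0))


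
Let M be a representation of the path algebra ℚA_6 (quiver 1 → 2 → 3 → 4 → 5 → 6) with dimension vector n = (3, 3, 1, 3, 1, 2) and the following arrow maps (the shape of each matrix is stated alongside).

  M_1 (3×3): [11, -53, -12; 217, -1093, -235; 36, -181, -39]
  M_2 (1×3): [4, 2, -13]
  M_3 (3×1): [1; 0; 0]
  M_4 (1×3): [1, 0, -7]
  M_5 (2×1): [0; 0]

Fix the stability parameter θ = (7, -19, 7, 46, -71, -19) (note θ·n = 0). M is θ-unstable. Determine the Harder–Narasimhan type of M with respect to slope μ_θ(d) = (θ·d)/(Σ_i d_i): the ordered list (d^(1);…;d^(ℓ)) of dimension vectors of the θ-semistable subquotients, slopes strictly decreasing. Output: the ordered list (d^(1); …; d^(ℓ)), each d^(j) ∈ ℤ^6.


Interval decomposition of M: I[1,2]^2, I[1,5], I[4,4]^2, I[6,6]^2.
HN type (ℓ=3): μ^(1)=46; μ^(2)=-6; μ^(3)=-19

((0, 0, 0, 2, 0, 0); (3, 3, 1, 1, 1, 0); (0, 0, 0, 0, 0, 2))


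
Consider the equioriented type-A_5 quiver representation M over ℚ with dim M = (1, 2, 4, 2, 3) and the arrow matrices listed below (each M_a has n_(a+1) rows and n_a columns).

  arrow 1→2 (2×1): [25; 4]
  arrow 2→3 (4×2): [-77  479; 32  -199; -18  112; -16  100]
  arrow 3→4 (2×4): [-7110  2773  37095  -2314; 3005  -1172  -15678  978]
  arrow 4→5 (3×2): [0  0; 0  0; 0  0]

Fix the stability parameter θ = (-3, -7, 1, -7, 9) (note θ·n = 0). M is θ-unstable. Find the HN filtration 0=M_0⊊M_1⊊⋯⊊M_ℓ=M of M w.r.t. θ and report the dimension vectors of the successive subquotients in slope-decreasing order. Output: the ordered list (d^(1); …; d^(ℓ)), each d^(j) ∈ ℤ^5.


Interval decomposition of M: I[1,4], I[2,4], I[3,3]^2, I[5,5]^3.
HN type (ℓ=5): μ^(1)=9; μ^(2)=1; μ^(3)=-3; μ^(4)=-5; μ^(5)=-7

((0, 0, 0, 0, 3); (0, 0, 2, 0, 0); (0, 0, 2, 2, 0); (1, 1, 0, 0, 0); (0, 1, 0, 0, 0))


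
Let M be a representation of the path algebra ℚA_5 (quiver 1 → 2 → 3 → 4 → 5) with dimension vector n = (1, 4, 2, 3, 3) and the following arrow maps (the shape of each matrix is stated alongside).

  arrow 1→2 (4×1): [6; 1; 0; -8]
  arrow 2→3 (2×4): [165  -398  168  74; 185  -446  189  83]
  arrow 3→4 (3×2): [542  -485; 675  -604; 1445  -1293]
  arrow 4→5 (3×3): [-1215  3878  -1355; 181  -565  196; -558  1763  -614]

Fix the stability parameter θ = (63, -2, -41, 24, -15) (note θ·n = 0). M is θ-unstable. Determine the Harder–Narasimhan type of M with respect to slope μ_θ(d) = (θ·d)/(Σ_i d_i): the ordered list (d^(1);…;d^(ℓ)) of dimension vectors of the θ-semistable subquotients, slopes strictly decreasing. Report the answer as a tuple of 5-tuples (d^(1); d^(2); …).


Interval decomposition of M: I[1,2], I[2,2], I[2,5]^2, I[4,5].
HN type (ℓ=4): μ^(1)=61/2; μ^(2)=9/2; μ^(3)=-2; μ^(4)=-43/2

((1, 1, 0, 0, 0); (0, 0, 0, 3, 3); (0, 1, 0, 0, 0); (0, 2, 2, 0, 0))


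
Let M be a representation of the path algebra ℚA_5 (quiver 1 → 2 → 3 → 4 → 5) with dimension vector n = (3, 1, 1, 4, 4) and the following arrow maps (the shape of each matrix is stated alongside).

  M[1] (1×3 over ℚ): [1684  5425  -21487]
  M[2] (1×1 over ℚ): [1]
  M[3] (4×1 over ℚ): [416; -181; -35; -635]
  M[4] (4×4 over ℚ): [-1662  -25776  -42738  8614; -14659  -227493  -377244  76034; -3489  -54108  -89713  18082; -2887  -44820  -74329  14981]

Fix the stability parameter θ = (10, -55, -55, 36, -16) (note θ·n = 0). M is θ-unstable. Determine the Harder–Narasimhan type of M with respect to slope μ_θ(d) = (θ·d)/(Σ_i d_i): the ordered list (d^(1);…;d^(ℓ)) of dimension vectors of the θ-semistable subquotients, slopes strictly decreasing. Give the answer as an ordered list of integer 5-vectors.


Barcode: M ≅ I[1,1]^2, I[1,5], I[4,4], I[4,5]^2, I[5,5]. HN layers by μ_θ (4 steps, strictly decreasing):
  μ^(1)=36; μ^(2)=10; μ^(3)=-16; μ^(4)=-100/3

((0, 0, 0, 1, 0); (2, 0, 0, 3, 3); (0, 0, 0, 0, 1); (1, 1, 1, 0, 0))


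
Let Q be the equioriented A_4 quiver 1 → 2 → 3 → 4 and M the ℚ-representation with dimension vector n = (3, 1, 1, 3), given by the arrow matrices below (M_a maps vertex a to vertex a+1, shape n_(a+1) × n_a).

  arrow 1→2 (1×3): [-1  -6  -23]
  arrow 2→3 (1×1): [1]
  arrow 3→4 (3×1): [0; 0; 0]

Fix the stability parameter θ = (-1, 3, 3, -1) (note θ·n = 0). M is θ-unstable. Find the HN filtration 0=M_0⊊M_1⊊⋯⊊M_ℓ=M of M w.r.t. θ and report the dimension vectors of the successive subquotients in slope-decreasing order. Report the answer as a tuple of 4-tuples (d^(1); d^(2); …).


Interval decomposition of M: I[1,1]^2, I[1,3], I[4,4]^3.
HN type (ℓ=2): μ^(1)=3; μ^(2)=-1

((0, 1, 1, 0); (3, 0, 0, 3))


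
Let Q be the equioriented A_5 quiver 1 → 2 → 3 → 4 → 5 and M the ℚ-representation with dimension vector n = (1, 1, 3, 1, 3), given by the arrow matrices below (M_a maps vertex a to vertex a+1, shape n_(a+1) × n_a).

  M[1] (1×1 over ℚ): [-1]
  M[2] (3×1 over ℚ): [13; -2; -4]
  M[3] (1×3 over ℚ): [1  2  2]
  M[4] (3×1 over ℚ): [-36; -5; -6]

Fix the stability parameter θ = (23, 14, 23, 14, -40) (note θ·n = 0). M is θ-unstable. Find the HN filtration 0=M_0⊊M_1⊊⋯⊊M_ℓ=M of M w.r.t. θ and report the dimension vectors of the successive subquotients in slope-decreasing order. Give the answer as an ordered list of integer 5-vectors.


Via rank(M_{q-1}∘⋯∘M_p): M ≅ I[1,5], I[3,3]^2, I[5,5]^2.
μ_θ-semistable layers: μ^(1)=23; μ^(2)=34/5; μ^(3)=-40

((0, 0, 2, 0, 0); (1, 1, 1, 1, 1); (0, 0, 0, 0, 2))


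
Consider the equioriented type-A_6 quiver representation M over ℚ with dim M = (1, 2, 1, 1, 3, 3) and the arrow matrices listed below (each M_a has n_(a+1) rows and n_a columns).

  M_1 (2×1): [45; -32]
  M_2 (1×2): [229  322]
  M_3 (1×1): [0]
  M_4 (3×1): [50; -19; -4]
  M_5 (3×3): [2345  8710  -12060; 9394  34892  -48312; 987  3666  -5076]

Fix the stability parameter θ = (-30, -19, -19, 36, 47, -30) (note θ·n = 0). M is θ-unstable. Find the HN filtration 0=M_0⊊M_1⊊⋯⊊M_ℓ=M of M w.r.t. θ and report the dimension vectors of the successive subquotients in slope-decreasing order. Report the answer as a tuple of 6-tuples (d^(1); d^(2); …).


Barcode: M ≅ I[1,3], I[2,2], I[4,5], I[5,5], I[5,6], I[6,6]^2. HN layers by μ_θ (5 steps, strictly decreasing):
  μ^(1)=47; μ^(2)=36; μ^(3)=17/2; μ^(4)=-19; μ^(5)=-30

((0, 0, 0, 0, 2, 0); (0, 0, 0, 1, 0, 0); (0, 0, 0, 0, 1, 1); (0, 2, 1, 0, 0, 0); (1, 0, 0, 0, 0, 2))


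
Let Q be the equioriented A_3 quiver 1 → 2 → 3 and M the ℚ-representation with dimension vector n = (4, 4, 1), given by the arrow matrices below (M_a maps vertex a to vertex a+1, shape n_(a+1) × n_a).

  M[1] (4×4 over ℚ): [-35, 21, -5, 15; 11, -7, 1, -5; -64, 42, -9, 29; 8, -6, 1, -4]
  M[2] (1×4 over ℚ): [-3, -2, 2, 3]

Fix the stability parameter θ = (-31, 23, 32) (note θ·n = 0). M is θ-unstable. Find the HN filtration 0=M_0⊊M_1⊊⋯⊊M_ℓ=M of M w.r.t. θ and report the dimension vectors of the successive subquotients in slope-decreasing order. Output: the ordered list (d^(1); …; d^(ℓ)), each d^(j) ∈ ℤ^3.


Interval decomposition of M: I[1,2]^3, I[1,3].
HN type (ℓ=3): μ^(1)=32; μ^(2)=23; μ^(3)=-31

((0, 0, 1); (0, 4, 0); (4, 0, 0))


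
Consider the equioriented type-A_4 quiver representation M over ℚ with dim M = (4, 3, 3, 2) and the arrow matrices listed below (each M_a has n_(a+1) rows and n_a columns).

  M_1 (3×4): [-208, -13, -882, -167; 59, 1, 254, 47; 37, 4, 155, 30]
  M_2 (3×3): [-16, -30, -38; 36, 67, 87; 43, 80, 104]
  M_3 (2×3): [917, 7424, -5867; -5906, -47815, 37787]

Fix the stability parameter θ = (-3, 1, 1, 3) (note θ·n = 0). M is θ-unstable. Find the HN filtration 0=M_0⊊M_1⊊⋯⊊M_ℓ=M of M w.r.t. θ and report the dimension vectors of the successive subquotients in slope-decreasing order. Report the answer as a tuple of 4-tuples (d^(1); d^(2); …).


Interval decomposition of M: I[1,1], I[1,2], I[1,4]^2, I[3,3].
HN type (ℓ=3): μ^(1)=3; μ^(2)=1; μ^(3)=-3

((0, 0, 0, 2); (0, 3, 3, 0); (4, 0, 0, 0))


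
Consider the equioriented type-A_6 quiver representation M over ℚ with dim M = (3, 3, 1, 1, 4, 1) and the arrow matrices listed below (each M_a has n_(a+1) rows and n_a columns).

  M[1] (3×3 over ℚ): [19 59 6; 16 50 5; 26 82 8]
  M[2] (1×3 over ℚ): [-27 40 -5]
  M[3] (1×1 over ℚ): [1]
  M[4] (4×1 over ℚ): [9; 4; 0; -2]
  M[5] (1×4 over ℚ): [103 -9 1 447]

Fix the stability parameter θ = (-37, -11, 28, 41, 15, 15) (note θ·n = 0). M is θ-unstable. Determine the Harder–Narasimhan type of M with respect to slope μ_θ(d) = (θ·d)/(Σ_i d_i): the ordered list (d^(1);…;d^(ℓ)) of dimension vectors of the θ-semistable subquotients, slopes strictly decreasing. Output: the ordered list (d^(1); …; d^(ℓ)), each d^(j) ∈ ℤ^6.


Interval decomposition of M: I[1,1], I[1,2], I[1,6], I[2,2], I[5,5]^3.
HN type (ℓ=4): μ^(1)=99/4; μ^(2)=15; μ^(3)=-11; μ^(4)=-37

((0, 0, 1, 1, 1, 1); (0, 0, 0, 0, 3, 0); (0, 3, 0, 0, 0, 0); (3, 0, 0, 0, 0, 0))


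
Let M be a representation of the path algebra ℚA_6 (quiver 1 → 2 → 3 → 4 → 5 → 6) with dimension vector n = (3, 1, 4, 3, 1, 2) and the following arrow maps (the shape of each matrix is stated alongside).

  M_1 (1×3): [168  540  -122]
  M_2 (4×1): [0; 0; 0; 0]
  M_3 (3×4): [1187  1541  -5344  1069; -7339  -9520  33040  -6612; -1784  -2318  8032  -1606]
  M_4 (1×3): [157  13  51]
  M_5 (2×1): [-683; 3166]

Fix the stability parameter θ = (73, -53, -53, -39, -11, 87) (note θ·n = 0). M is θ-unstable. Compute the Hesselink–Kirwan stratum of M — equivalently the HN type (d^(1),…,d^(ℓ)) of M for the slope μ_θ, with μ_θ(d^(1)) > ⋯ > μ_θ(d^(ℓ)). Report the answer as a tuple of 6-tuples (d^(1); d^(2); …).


Via rank(M_{q-1}∘⋯∘M_p): M ≅ I[1,1]^2, I[1,2], I[3,3]^2, I[3,4], I[3,6], I[4,4], I[6,6].
μ_θ-semistable layers: μ^(1)=87; μ^(2)=73; μ^(3)=10; μ^(4)=-11; μ^(5)=-39; μ^(6)=-53

((0, 0, 0, 0, 0, 2); (2, 0, 0, 0, 0, 0); (1, 1, 0, 0, 0, 0); (0, 0, 0, 0, 1, 0); (0, 0, 0, 3, 0, 0); (0, 0, 4, 0, 0, 0))


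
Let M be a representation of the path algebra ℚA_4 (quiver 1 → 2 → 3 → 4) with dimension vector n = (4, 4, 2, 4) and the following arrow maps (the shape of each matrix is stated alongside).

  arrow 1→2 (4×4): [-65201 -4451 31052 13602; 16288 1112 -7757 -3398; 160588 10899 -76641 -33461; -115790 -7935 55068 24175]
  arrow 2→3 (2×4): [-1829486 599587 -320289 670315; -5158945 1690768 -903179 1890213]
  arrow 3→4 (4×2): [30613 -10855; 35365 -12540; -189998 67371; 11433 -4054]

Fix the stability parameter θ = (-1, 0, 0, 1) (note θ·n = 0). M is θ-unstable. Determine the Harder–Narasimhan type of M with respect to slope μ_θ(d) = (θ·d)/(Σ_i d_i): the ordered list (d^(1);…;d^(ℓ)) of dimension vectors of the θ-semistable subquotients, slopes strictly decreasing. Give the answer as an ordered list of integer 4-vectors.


Interval decomposition of M: I[1,2]^2, I[1,4]^2, I[4,4]^2.
HN type (ℓ=3): μ^(1)=1; μ^(2)=0; μ^(3)=-1

((0, 0, 0, 4); (0, 4, 2, 0); (4, 0, 0, 0))


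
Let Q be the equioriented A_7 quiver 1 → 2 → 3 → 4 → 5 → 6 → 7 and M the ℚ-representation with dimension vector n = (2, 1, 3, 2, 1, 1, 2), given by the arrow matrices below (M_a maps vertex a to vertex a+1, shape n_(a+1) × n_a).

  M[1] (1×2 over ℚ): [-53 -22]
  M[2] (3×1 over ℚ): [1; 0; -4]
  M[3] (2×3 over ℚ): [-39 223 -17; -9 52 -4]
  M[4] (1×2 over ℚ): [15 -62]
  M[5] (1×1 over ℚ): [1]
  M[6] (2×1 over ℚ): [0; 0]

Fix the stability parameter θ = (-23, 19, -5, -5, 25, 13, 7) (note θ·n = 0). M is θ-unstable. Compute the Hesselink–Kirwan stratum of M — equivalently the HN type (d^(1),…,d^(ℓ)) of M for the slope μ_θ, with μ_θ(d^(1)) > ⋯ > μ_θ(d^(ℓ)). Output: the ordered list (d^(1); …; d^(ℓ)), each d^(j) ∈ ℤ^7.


Interval decomposition of M: I[1,1], I[1,6], I[3,3], I[3,4], I[7,7]^2.
HN type (ℓ=5): μ^(1)=19; μ^(2)=7; μ^(3)=3; μ^(4)=-5; μ^(5)=-23

((0, 0, 0, 0, 1, 1, 0); (0, 0, 0, 0, 0, 0, 2); (0, 1, 1, 1, 0, 0, 0); (0, 0, 2, 1, 0, 0, 0); (2, 0, 0, 0, 0, 0, 0))


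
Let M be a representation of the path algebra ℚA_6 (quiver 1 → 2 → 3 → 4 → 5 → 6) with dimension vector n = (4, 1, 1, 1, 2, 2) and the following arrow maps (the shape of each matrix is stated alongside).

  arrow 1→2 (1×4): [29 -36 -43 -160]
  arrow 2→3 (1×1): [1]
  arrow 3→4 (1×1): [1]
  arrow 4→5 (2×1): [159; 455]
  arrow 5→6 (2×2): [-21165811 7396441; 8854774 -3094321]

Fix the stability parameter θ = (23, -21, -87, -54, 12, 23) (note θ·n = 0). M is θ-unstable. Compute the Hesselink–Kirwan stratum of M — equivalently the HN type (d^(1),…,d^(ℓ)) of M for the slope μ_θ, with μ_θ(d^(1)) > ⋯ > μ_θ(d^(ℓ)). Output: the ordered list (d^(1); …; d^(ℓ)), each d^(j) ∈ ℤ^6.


Via rank(M_{q-1}∘⋯∘M_p): M ≅ I[1,1]^3, I[1,6], I[5,6].
μ_θ-semistable layers: μ^(1)=23; μ^(2)=12; μ^(3)=-139/4

((3, 0, 0, 0, 0, 2); (0, 0, 0, 0, 2, 0); (1, 1, 1, 1, 0, 0))


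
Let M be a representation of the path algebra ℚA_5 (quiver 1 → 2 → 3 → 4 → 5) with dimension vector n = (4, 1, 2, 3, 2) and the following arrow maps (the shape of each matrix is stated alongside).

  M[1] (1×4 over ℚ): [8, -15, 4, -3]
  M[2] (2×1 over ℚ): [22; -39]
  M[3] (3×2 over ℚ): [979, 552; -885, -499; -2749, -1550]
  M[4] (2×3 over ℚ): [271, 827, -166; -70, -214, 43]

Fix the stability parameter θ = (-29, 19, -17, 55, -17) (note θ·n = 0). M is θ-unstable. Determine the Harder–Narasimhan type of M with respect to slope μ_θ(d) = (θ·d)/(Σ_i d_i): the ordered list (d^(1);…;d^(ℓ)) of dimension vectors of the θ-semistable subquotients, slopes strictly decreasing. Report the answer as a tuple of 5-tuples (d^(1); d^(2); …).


Interval decomposition of M: I[1,1]^3, I[1,5], I[3,5], I[4,4].
HN type (ℓ=5): μ^(1)=55; μ^(2)=19; μ^(3)=1; μ^(4)=-17; μ^(5)=-29

((0, 0, 0, 1, 0); (0, 0, 0, 2, 2); (0, 1, 1, 0, 0); (0, 0, 1, 0, 0); (4, 0, 0, 0, 0))


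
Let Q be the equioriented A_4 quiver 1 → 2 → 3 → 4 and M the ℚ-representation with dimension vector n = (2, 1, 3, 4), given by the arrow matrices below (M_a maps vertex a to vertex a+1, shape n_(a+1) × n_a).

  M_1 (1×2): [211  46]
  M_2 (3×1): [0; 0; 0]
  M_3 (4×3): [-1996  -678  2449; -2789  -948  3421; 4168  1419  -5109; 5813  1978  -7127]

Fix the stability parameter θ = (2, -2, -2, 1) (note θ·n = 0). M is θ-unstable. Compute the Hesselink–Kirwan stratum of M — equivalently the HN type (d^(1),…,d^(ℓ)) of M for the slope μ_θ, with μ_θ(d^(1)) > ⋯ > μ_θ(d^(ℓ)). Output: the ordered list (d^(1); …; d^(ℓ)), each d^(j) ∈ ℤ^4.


Interval decomposition of M: I[1,1], I[1,2], I[3,4]^3, I[4,4].
HN type (ℓ=4): μ^(1)=2; μ^(2)=1; μ^(3)=0; μ^(4)=-2

((1, 0, 0, 0); (0, 0, 0, 4); (1, 1, 0, 0); (0, 0, 3, 0))


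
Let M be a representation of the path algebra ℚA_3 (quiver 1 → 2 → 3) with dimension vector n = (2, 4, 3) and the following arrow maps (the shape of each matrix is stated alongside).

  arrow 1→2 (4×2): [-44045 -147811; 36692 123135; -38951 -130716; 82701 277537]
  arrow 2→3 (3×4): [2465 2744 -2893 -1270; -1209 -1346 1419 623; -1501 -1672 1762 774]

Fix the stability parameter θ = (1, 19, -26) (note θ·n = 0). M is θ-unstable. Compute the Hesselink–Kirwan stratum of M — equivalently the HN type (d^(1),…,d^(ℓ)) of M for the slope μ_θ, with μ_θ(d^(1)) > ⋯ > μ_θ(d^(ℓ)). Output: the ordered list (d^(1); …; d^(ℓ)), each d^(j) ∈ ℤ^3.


Interval decomposition of M: I[1,3]^2, I[2,2], I[2,3].
HN type (ℓ=3): μ^(1)=19; μ^(2)=-2; μ^(3)=-7/2

((0, 1, 0); (2, 2, 2); (0, 1, 1))


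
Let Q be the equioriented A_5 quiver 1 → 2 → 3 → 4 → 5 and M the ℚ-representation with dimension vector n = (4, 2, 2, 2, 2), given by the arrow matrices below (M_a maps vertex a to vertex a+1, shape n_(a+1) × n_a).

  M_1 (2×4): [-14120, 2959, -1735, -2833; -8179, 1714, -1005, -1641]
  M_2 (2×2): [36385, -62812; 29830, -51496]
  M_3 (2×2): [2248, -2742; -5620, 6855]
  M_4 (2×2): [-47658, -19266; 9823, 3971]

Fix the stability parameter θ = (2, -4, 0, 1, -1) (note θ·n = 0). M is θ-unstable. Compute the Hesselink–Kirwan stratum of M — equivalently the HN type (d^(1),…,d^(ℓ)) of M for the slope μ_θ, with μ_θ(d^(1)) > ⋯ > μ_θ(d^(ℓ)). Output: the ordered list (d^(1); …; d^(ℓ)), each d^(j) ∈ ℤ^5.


Barcode: M ≅ I[1,1]^2, I[1,2], I[1,5], I[3,3], I[4,4], I[5,5]. HN layers by μ_θ (4 steps, strictly decreasing):
  μ^(1)=2; μ^(2)=1; μ^(3)=0; μ^(4)=-1

((2, 0, 0, 0, 0); (0, 0, 0, 1, 0); (0, 0, 2, 1, 1); (2, 2, 0, 0, 1))


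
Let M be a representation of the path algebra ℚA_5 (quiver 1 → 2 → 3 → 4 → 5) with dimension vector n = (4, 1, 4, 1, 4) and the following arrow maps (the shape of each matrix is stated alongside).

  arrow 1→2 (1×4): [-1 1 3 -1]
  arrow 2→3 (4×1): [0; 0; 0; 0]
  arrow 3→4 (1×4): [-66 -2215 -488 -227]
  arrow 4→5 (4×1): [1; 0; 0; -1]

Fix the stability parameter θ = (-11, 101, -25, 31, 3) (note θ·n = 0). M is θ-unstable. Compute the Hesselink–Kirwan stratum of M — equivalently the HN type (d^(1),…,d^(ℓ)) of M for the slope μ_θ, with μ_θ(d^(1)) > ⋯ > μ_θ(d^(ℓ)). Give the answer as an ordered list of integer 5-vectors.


Barcode: M ≅ I[1,1]^3, I[1,2], I[3,3]^3, I[3,5], I[5,5]^3. HN layers by μ_θ (5 steps, strictly decreasing):
  μ^(1)=101; μ^(2)=17; μ^(3)=3; μ^(4)=-11; μ^(5)=-25

((0, 1, 0, 0, 0); (0, 0, 0, 1, 1); (0, 0, 0, 0, 3); (4, 0, 0, 0, 0); (0, 0, 4, 0, 0))


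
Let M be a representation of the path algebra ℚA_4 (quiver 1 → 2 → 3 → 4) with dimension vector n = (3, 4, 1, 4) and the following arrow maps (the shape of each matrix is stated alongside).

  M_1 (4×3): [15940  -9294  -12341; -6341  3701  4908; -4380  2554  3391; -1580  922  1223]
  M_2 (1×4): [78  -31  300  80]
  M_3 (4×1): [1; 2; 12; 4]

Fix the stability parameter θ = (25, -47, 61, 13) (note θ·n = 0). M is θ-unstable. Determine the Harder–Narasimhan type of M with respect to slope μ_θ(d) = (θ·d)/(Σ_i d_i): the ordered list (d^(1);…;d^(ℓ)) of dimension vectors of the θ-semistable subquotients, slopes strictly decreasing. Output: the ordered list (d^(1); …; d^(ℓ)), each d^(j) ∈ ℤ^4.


Barcode: M ≅ I[1,1], I[1,2], I[1,4], I[2,2]^2, I[4,4]^3. HN layers by μ_θ (5 steps, strictly decreasing):
  μ^(1)=37; μ^(2)=25; μ^(3)=13; μ^(4)=-11; μ^(5)=-47

((0, 0, 1, 1); (1, 0, 0, 0); (0, 0, 0, 3); (2, 2, 0, 0); (0, 2, 0, 0))


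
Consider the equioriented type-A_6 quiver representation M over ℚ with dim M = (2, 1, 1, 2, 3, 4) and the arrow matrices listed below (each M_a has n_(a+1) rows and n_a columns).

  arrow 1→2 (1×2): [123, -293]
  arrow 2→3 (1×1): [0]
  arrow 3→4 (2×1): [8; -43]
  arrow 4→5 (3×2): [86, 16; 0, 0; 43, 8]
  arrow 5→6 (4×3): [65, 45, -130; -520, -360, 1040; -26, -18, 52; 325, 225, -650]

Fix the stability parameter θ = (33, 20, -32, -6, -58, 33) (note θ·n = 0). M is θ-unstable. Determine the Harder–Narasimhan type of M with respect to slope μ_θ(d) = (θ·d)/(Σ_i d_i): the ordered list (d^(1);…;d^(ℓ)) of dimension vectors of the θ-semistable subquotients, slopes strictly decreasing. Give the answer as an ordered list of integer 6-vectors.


Via rank(M_{q-1}∘⋯∘M_p): M ≅ I[1,1], I[1,2], I[3,4], I[4,5], I[5,5], I[5,6], I[6,6]^3.
μ_θ-semistable layers: μ^(1)=33; μ^(2)=53/2; μ^(3)=-6; μ^(4)=-32; μ^(5)=-58

((1, 0, 0, 0, 0, 4); (1, 1, 0, 0, 0, 0); (0, 0, 0, 1, 0, 0); (0, 0, 1, 1, 1, 0); (0, 0, 0, 0, 2, 0))


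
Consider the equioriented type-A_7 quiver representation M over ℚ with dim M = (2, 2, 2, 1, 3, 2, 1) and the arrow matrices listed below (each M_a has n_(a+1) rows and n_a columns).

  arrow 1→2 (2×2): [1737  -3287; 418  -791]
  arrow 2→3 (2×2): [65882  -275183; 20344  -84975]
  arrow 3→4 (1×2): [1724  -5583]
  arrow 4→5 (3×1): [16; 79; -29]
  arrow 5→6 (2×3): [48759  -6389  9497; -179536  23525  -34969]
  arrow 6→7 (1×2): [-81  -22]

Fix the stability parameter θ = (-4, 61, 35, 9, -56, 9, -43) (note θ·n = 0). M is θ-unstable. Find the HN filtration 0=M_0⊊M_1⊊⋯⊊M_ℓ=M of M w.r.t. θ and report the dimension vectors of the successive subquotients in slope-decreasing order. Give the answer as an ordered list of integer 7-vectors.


Interval decomposition of M: I[1,3], I[1,5], I[5,6], I[5,7].
HN type (ℓ=6): μ^(1)=48; μ^(2)=49/4; μ^(3)=9; μ^(4)=-4; μ^(5)=-17; μ^(6)=-56

((0, 1, 1, 0, 0, 0, 0); (0, 1, 1, 1, 1, 0, 0); (0, 0, 0, 0, 0, 1, 0); (2, 0, 0, 0, 0, 0, 0); (0, 0, 0, 0, 0, 1, 1); (0, 0, 0, 0, 2, 0, 0))


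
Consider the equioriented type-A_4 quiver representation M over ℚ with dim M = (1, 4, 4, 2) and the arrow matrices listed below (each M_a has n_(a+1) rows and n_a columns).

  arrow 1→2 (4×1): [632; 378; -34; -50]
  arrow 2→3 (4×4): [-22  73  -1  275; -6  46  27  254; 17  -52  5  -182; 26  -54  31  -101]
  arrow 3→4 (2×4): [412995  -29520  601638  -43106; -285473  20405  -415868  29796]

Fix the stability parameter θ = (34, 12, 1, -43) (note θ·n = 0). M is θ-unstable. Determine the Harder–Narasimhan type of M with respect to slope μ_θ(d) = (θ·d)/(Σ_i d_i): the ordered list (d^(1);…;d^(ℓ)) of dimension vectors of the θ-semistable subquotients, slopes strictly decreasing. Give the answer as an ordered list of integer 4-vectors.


Barcode: M ≅ I[1,4], I[2,3]^2, I[2,4]. HN layers by μ_θ (3 steps, strictly decreasing):
  μ^(1)=13/2; μ^(2)=1; μ^(3)=-10

((0, 2, 2, 0); (1, 1, 1, 1); (0, 1, 1, 1))


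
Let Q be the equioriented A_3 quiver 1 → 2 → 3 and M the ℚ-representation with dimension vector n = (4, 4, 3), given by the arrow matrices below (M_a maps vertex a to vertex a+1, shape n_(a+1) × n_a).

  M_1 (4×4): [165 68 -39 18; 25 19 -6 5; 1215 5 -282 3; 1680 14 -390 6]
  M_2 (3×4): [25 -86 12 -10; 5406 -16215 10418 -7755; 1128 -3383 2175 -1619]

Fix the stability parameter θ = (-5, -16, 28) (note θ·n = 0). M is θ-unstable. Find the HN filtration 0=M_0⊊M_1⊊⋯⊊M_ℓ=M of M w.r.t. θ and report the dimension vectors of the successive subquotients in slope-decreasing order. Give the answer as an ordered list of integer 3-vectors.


Interval decomposition of M: I[1,1]^2, I[1,3]^2, I[2,2], I[2,3].
HN type (ℓ=4): μ^(1)=28; μ^(2)=-5; μ^(3)=-21/2; μ^(4)=-16

((0, 0, 3); (2, 0, 0); (2, 2, 0); (0, 2, 0))


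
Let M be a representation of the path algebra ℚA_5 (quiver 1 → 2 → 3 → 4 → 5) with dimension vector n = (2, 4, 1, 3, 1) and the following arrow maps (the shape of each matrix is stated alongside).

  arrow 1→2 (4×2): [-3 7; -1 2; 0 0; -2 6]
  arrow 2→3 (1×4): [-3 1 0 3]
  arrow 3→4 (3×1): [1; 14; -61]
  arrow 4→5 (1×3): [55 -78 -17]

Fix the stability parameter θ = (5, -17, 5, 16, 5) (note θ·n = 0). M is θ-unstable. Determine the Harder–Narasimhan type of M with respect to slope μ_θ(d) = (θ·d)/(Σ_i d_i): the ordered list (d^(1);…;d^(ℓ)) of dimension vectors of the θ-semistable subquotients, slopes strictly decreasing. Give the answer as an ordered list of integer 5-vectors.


Via rank(M_{q-1}∘⋯∘M_p): M ≅ I[1,2], I[1,4], I[2,2]^2, I[4,4], I[4,5].
μ_θ-semistable layers: μ^(1)=16; μ^(2)=21/2; μ^(3)=5; μ^(4)=-6; μ^(5)=-17

((0, 0, 0, 2, 0); (0, 0, 0, 1, 1); (0, 0, 1, 0, 0); (2, 2, 0, 0, 0); (0, 2, 0, 0, 0))


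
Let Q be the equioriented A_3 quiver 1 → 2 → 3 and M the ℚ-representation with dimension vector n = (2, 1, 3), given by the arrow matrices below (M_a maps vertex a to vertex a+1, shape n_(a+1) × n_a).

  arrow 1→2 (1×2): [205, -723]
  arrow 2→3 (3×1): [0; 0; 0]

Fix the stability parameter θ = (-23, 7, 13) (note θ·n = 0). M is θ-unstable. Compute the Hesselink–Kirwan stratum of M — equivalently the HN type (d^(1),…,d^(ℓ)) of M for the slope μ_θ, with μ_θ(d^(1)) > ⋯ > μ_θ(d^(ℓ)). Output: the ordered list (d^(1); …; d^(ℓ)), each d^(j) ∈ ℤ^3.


Interval decomposition of M: I[1,1], I[1,2], I[3,3]^3.
HN type (ℓ=3): μ^(1)=13; μ^(2)=7; μ^(3)=-23

((0, 0, 3); (0, 1, 0); (2, 0, 0))
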